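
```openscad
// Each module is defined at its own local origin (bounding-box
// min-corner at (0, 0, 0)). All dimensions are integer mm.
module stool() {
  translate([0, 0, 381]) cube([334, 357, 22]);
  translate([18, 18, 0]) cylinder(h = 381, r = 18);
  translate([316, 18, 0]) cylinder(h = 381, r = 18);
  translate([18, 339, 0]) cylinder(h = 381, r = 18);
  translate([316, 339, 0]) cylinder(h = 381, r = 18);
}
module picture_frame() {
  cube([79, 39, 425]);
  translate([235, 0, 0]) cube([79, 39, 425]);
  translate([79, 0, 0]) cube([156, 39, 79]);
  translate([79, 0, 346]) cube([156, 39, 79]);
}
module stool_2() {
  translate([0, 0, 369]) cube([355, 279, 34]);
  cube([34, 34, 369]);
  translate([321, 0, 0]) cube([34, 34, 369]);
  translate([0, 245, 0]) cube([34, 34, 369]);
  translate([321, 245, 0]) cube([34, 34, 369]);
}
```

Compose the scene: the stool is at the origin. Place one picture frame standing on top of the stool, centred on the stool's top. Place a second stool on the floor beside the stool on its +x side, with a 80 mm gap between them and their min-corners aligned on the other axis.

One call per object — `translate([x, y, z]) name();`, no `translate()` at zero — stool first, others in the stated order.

stool();
translate([10, 159, 403]) picture_frame();
translate([414, 0, 0]) stool_2();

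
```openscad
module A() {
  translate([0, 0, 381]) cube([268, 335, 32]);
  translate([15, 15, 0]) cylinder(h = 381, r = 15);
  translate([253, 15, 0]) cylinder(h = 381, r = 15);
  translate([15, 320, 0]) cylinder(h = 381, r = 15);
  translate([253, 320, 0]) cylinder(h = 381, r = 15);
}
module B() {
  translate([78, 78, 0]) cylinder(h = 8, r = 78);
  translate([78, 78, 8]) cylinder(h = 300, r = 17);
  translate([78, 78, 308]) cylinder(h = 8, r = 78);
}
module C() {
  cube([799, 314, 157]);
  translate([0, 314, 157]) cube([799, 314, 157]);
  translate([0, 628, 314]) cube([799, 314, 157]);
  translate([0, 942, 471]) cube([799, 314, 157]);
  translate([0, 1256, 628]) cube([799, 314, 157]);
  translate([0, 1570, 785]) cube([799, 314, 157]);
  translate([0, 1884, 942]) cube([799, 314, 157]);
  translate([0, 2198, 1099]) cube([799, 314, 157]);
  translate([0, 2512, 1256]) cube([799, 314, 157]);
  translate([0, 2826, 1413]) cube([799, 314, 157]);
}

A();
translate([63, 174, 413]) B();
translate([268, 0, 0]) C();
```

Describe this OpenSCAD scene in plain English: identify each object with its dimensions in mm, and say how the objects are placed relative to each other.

A is a simple wooden stool: a rectangular seat 268 mm (x) by 335 mm (y), 32 mm thick, top face at z = 413 mm, on four round legs, each 30 mm in diameter. The legs rest on z = 0, each leg's axis is inset half a diameter from the nearest pair of seat edges (so the leg's bounding box is flush with the corner).

B is a spool: two coaxial disc flanges of radius 78 mm and thickness 8 mm, joined by a core cylinder of radius 17 mm and height 300 mm. The lower flange rests on z = 0 and the three cylinders share a vertical axis.

C is a straight staircase of 10 solid steps. Each step is 799 mm wide (x), 314 mm deep (y, the going) and 157 mm tall (the rise). The first step rests on the floor; each subsequent step sits one going further in +y and one rise higher in +z, directly behind and above the previous step with no overlap.

The spool is on top of the stool. The staircase is against the stool's +x side, with their −y faces flush.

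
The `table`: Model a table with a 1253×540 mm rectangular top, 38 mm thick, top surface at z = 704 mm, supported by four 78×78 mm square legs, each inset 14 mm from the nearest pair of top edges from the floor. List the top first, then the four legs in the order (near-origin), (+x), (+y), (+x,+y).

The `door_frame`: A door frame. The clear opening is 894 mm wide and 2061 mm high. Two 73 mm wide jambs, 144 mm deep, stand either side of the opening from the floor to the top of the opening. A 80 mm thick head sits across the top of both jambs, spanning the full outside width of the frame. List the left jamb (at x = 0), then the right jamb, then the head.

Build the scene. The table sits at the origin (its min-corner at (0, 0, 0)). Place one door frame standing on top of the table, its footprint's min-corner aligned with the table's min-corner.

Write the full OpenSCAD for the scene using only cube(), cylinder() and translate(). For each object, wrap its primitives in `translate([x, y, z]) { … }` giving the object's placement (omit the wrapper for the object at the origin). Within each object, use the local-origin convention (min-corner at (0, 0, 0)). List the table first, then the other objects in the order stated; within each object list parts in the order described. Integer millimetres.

translate([0, 0, 666]) cube([1253, 540, 38]);
translate([14, 14, 0]) cube([78, 78, 666]);
translate([1161, 14, 0]) cube([78, 78, 666]);
translate([14, 448, 0]) cube([78, 78, 666]);
translate([1161, 448, 0]) cube([78, 78, 666]);
translate([0, 0, 704]) {
  cube([73, 144, 2061]);
  translate([967, 0, 0]) cube([73, 144, 2061]);
  translate([0, 0, 2061]) cube([1040, 144, 80]);
}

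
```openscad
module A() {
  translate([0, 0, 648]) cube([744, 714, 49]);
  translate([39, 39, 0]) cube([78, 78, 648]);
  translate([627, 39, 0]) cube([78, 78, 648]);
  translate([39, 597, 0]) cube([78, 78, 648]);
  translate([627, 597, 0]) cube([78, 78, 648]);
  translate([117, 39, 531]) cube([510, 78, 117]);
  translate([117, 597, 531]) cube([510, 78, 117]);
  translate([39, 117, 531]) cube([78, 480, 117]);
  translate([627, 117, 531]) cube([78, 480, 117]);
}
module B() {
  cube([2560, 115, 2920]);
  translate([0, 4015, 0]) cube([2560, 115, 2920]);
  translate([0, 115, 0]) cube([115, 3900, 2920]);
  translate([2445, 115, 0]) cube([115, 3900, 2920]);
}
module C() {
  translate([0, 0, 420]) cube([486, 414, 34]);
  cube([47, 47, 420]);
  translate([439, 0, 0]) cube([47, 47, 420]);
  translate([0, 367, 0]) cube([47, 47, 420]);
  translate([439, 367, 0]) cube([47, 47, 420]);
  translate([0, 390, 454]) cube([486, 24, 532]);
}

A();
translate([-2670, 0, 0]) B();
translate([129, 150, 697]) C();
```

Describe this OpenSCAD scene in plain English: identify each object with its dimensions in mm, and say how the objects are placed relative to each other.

A is a table with a 744×714 mm rectangular top, 49 mm thick, top surface at z = 697 mm, supported by four 78×78 mm square legs, each inset 39 mm from the nearest pair of top edges, running from the floor. Four apron rails, 78 mm thick and 117 mm tall, run between adjacent legs with their top edges flush with the underside of the top and their outer faces flush with the legs' outer faces.

B is the wall frame of a small rectangular building: four walls, each 2920 mm tall and 115 mm thick, enclosing a footprint 2560 mm (x) by 4130 mm (y) outside-to-outside, with no floor or roof. The front and back walls (the −y and +y sides) span the full width; the two side walls fit between them.

C is a chair. The seat is a 486×414×34 mm slab with its top at z = 454 mm, on four 47×47 mm corner legs (flush with the seat edges, standing on z = 0). A flat backrest 24 mm thick, 532 mm tall, spans the full seat width and rises from the seat top along its +y edge, rear face flush with the rear of the seat.

The house frame is on the floor beside the table on its −x side. The chair is on top of the table, centred.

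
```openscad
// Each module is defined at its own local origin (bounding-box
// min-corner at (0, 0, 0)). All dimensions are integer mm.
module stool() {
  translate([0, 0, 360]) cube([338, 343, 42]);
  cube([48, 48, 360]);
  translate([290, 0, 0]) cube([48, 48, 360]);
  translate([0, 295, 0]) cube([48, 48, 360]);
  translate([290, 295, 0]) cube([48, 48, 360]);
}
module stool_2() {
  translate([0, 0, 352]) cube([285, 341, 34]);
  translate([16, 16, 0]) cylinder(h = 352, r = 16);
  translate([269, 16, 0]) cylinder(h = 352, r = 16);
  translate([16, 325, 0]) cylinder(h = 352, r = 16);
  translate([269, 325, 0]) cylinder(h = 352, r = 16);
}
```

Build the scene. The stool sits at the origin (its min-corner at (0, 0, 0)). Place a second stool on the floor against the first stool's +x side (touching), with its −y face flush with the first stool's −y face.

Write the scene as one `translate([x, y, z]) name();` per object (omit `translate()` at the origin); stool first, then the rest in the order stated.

stool();
translate([338, 0, 0]) stool_2();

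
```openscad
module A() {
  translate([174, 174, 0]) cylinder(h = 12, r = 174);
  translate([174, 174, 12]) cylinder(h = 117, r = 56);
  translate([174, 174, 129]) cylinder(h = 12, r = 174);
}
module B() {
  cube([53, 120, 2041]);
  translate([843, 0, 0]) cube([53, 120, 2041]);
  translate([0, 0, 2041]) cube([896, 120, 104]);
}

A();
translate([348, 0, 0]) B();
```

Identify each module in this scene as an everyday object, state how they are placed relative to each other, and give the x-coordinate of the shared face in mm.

A is a spool. B is a door frame. The door frame is against the spool's +x side, with their −y faces flush. The x-coordinate of the shared face is 348 mm.

The spool's +x face and the door frame's −x face are both at x = 348 mm.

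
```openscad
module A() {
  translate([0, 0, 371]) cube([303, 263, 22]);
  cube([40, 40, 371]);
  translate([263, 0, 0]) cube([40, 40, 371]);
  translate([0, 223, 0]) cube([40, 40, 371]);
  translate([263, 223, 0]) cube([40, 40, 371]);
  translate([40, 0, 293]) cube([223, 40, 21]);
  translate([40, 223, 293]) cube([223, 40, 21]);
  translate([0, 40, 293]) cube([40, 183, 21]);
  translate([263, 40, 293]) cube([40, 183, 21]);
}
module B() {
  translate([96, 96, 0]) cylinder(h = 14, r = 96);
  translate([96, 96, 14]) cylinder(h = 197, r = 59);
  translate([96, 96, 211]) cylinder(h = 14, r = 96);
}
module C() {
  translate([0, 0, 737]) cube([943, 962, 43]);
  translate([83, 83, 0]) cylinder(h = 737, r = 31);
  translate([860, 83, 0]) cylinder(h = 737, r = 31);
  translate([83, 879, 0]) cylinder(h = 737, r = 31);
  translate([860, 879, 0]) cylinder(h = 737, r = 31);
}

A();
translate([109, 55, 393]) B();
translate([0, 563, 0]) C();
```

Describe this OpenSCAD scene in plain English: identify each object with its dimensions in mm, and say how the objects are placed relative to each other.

A is a four-legged stool. The seat is a 303×263×22 mm slab whose top surface is at z = 393 mm; four square legs, each 40×40 mm in cross-section, run from the floor (z = 0) to the underside of the seat, each flush with a corner of the seat. Four stretchers, 40 mm wide and 21 mm tall, connect adjacent legs with their undersides at z = 293 mm, each running between the inner faces of the legs it joins and aligned with the legs' outer faces on the other axis.

B is a spool: two coaxial disc flanges of radius 96 mm and thickness 14 mm, joined by a core cylinder of radius 59 mm and height 197 mm. The lower flange rests on z = 0 and the three cylinders share a vertical axis.

C is a rectangular dining table. The top is 943×962×43 mm with its upper surface at z = 780 mm. It stands on four round legs of 62 mm diameter, each leg's bounding box inset 52 mm from the nearest pair of top edges, running from the floor to the underside of the top.

The spool is on top of the stool. The table is on the floor beside the stool on its +y side.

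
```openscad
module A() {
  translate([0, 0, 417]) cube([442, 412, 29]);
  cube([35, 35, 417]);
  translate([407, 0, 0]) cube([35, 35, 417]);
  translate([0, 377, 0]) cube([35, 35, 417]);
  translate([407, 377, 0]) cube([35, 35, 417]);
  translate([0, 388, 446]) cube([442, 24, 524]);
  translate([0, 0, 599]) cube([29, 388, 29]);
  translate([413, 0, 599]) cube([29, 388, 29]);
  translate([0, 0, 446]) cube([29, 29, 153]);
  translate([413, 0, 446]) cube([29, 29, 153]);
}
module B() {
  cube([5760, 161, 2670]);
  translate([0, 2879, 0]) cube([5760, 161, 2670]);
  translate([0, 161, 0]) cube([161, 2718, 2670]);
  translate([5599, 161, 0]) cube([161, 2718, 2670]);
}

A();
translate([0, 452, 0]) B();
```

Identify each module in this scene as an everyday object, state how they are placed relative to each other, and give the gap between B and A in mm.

The house frame's nearest face is 40 mm from the chair's +y face.

A is a chair. B is a house frame. The house frame is on the floor beside the chair on its +y side. The gap between the house frame and the chair is 40 mm.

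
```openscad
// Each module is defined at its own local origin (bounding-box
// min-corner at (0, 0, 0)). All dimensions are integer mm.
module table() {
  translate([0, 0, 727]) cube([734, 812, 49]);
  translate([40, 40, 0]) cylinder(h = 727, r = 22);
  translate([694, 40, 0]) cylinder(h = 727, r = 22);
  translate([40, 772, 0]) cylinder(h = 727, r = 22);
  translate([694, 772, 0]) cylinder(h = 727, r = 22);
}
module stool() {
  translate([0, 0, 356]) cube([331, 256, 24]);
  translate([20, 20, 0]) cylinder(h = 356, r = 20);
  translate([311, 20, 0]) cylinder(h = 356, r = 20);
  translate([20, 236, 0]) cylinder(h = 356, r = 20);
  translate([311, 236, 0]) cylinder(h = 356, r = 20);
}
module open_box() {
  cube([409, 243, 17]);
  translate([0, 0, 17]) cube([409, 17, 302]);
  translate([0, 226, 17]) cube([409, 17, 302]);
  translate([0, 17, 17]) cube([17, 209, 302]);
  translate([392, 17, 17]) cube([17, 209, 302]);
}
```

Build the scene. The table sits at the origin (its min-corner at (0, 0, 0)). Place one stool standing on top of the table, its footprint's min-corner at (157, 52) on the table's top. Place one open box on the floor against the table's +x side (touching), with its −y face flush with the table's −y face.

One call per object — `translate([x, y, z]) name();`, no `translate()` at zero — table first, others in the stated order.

table();
translate([157, 52, 776]) stool();
translate([734, 0, 0]) open_box();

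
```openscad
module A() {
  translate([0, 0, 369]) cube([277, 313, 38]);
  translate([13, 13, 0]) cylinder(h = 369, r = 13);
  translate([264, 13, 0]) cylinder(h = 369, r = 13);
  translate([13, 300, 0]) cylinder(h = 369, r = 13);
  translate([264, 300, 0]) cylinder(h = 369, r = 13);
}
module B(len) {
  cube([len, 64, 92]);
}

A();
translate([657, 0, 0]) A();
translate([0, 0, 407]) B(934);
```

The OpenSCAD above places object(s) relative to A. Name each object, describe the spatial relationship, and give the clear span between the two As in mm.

A is a stool. B is a beam. A beam spans the tops of two stools. The clear span between the two stools is 380 mm.

Second stool starts at x = 657; first ends at x = 277; clear span = 657 − 277 = 380 mm.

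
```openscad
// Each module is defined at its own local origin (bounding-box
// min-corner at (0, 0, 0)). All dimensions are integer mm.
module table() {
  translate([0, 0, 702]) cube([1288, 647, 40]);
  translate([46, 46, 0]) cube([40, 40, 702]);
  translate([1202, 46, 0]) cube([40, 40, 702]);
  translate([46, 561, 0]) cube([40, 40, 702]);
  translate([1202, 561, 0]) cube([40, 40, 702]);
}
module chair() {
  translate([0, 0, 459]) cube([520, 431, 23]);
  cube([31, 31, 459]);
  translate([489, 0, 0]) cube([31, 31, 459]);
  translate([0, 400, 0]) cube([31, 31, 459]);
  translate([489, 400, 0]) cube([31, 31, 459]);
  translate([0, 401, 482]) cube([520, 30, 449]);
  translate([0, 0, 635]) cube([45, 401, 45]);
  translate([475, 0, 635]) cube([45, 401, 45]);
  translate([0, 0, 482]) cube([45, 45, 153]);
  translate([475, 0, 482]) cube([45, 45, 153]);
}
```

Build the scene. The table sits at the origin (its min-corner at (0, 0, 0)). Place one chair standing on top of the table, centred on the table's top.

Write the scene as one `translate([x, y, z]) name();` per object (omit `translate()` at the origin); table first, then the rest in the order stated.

table();
translate([384, 108, 742]) chair();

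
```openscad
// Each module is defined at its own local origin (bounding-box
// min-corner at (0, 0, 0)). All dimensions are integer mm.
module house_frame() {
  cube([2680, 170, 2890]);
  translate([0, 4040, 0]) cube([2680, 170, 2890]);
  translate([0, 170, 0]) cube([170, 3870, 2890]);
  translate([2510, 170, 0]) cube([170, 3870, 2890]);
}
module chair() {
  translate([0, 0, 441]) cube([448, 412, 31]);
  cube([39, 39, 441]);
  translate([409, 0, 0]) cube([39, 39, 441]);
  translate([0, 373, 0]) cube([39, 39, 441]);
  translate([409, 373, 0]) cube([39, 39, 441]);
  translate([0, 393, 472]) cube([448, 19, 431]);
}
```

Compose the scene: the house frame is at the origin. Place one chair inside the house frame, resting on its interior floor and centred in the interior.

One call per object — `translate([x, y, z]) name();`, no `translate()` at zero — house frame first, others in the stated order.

house_frame();
translate([1116, 1899, 0]) chair();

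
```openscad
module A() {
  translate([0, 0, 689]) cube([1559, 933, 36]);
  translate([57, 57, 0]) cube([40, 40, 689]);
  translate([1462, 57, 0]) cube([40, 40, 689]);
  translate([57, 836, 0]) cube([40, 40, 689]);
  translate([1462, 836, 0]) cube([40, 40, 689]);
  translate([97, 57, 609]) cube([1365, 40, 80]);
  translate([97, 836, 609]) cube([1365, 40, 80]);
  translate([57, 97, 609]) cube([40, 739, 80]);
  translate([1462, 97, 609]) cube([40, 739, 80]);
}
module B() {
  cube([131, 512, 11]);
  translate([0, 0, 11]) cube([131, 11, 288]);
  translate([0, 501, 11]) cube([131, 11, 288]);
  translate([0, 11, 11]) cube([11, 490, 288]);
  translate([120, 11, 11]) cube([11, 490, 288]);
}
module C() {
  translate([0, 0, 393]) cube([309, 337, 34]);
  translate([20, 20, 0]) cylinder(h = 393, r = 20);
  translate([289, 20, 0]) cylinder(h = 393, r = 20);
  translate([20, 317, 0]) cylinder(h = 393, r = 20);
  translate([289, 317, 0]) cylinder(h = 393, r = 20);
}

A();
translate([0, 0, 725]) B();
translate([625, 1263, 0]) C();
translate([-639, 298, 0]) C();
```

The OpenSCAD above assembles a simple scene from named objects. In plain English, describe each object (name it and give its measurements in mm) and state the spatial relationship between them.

A is a rectangular dining table. The top is 1559×933×36 mm with its upper surface at z = 725 mm. It stands on four 40×40 mm square legs, each inset 57 mm from the nearest pair of top edges, running from the floor to the underside of the top. Four apron rails, 40 mm thick and 80 mm tall, run between adjacent legs with their top edges flush with the underside of the top and their outer faces flush with the legs' outer faces.

B is an open-topped rectangular box: outside dimensions 131×512×299 mm, with a uniform wall and base thickness of 11 mm. The base is a full 131×512 slab on the floor; four walls sit on top of the base. The front and back walls (the −y and +y sides) span the full width; the two side walls fit between them.

C is a four-legged stool. The seat is a 309×337×34 mm slab whose top surface is at z = 427 mm; four round legs, each 40 mm in diameter, run from the floor (z = 0) to the underside of the seat, each leg's axis is inset half a diameter from the nearest pair of seat edges (so the leg's bounding box is flush with the corner).

The open box is on top of the table. Two stools sit around the table at the +y, −x sides.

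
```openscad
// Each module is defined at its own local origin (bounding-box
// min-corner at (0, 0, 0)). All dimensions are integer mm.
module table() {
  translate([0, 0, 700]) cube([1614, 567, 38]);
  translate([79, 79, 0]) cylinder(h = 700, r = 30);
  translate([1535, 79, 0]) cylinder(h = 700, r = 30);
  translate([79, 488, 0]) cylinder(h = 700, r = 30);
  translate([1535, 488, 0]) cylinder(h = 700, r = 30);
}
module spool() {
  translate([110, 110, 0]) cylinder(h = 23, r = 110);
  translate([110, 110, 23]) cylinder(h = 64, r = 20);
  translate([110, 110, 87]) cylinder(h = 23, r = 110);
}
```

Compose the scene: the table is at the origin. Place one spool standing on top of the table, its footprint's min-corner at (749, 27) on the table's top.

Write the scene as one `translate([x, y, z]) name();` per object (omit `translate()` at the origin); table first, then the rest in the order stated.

table();
translate([749, 27, 738]) spool();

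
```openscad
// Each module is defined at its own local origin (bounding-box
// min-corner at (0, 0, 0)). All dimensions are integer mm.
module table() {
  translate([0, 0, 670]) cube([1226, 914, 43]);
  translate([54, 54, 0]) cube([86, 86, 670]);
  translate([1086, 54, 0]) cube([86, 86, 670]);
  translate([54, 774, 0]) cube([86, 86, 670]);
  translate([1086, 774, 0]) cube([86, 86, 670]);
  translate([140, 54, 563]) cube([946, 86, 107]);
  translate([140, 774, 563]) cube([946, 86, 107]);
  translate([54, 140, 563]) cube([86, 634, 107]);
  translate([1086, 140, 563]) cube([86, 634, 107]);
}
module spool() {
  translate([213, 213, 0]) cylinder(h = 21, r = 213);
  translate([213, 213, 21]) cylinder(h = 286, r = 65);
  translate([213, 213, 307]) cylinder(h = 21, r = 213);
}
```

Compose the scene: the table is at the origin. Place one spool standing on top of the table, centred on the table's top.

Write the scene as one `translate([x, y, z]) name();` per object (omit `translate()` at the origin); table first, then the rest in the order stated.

table();
translate([400, 244, 713]) spool();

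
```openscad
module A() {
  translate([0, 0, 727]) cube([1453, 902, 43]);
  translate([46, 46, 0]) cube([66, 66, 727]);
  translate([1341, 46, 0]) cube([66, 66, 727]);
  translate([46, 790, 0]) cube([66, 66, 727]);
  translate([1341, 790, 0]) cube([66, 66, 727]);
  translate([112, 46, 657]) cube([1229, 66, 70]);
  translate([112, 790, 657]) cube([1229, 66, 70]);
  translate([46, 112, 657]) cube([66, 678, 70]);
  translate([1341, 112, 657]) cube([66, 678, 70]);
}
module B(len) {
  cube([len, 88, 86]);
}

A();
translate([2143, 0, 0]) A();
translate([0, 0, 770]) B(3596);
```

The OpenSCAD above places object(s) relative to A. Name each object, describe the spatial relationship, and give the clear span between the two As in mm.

A is a table. B is a beam. A beam spans the tops of two tables. The clear span between the two tables is 690 mm.

Second table starts at x = 2143; first ends at x = 1453; clear span = 2143 − 1453 = 690 mm.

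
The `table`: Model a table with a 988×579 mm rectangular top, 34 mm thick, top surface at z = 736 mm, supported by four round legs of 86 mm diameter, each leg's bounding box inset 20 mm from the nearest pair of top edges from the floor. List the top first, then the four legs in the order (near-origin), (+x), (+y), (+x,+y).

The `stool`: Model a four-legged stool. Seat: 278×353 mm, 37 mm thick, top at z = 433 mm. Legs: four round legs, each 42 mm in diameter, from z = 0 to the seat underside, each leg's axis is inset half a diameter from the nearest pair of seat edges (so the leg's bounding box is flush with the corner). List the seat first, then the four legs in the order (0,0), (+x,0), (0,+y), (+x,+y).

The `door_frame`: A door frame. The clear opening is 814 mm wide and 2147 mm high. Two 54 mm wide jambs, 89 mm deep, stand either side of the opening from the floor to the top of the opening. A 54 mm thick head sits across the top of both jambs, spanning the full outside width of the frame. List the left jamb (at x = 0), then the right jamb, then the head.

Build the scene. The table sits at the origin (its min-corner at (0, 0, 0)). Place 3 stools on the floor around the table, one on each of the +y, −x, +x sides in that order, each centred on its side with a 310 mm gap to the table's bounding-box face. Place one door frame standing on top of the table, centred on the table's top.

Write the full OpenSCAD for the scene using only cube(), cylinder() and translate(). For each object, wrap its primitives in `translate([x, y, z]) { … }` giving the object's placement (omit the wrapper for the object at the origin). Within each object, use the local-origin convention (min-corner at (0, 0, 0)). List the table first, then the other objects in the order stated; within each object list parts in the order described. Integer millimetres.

translate([0, 0, 702]) cube([988, 579, 34]);
translate([63, 63, 0]) cylinder(h = 702, r = 43);
translate([925, 63, 0]) cylinder(h = 702, r = 43);
translate([63, 516, 0]) cylinder(h = 702, r = 43);
translate([925, 516, 0]) cylinder(h = 702, r = 43);
translate([355, 889, 0]) {
  translate([0, 0, 396]) cube([278, 353, 37]);
  translate([21, 21, 0]) cylinder(h = 396, r = 21);
  translate([257, 21, 0]) cylinder(h = 396, r = 21);
  translate([21, 332, 0]) cylinder(h = 396, r = 21);
  translate([257, 332, 0]) cylinder(h = 396, r = 21);
}
translate([-588, 113, 0]) {
  translate([0, 0, 396]) cube([278, 353, 37]);
  translate([21, 21, 0]) cylinder(h = 396, r = 21);
  translate([257, 21, 0]) cylinder(h = 396, r = 21);
  translate([21, 332, 0]) cylinder(h = 396, r = 21);
  translate([257, 332, 0]) cylinder(h = 396, r = 21);
}
translate([1298, 113, 0]) {
  translate([0, 0, 396]) cube([278, 353, 37]);
  translate([21, 21, 0]) cylinder(h = 396, r = 21);
  translate([257, 21, 0]) cylinder(h = 396, r = 21);
  translate([21, 332, 0]) cylinder(h = 396, r = 21);
  translate([257, 332, 0]) cylinder(h = 396, r = 21);
}
translate([33, 245, 736]) {
  cube([54, 89, 2147]);
  translate([868, 0, 0]) cube([54, 89, 2147]);
  translate([0, 0, 2147]) cube([922, 89, 54]);
}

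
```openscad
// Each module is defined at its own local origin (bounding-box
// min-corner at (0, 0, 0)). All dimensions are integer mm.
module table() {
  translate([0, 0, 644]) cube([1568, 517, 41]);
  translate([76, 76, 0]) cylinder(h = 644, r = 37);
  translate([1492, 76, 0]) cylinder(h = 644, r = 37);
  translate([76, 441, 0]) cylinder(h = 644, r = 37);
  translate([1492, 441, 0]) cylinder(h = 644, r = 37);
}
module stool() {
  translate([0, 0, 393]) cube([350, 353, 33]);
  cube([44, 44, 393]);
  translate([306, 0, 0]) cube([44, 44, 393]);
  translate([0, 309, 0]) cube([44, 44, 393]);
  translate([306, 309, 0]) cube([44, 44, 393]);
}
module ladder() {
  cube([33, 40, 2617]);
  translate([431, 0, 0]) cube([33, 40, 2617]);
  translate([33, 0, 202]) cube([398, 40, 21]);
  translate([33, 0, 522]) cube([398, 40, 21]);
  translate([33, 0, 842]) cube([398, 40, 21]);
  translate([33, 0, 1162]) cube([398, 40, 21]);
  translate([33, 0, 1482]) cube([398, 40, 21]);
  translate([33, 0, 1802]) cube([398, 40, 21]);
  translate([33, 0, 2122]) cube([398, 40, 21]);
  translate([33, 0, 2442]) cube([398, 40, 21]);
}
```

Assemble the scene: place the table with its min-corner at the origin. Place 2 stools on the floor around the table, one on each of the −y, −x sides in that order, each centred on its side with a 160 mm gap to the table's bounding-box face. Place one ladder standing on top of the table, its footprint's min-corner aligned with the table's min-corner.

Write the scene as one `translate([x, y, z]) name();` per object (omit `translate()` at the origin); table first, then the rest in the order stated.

table();
translate([609, -513, 0]) stool();
translate([-510, 82, 0]) stool();
translate([0, 0, 685]) ladder();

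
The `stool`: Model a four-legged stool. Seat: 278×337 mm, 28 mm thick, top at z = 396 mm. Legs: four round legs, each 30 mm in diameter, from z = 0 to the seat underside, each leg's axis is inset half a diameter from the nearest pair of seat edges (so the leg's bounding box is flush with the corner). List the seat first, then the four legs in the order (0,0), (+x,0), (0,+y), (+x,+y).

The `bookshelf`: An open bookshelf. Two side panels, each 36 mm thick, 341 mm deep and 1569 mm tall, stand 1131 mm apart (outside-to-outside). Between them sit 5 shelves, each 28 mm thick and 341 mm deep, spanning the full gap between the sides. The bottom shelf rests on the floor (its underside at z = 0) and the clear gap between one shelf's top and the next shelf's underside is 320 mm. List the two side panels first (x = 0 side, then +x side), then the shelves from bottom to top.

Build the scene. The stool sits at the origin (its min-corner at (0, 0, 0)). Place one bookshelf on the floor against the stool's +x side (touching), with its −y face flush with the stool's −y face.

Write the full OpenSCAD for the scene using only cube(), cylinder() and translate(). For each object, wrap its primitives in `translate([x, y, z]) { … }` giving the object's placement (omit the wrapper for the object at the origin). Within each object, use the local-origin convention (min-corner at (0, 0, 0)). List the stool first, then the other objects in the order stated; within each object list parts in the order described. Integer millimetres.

translate([0, 0, 368]) cube([278, 337, 28]);
translate([15, 15, 0]) cylinder(h = 368, r = 15);
translate([263, 15, 0]) cylinder(h = 368, r = 15);
translate([15, 322, 0]) cylinder(h = 368, r = 15);
translate([263, 322, 0]) cylinder(h = 368, r = 15);
translate([278, 0, 0]) {
  cube([36, 341, 1569]);
  translate([1095, 0, 0]) cube([36, 341, 1569]);
  translate([36, 0, 0]) cube([1059, 341, 28]);
  translate([36, 0, 348]) cube([1059, 341, 28]);
  translate([36, 0, 696]) cube([1059, 341, 28]);
  translate([36, 0, 1044]) cube([1059, 341, 28]);
  translate([36, 0, 1392]) cube([1059, 341, 28]);
}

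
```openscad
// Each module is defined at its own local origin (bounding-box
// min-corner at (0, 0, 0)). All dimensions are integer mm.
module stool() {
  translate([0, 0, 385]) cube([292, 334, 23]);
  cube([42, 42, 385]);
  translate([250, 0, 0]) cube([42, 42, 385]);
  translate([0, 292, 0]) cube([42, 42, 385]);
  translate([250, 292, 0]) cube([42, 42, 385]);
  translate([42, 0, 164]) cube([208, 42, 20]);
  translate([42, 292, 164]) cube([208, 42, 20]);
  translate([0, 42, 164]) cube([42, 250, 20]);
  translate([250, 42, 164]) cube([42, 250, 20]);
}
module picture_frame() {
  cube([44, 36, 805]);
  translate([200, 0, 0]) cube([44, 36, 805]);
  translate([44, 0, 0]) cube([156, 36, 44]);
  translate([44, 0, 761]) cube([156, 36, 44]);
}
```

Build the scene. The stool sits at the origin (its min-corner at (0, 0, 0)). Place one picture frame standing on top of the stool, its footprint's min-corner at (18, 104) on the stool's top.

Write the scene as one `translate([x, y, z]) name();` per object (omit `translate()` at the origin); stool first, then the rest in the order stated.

stool();
translate([18, 104, 408]) picture_frame();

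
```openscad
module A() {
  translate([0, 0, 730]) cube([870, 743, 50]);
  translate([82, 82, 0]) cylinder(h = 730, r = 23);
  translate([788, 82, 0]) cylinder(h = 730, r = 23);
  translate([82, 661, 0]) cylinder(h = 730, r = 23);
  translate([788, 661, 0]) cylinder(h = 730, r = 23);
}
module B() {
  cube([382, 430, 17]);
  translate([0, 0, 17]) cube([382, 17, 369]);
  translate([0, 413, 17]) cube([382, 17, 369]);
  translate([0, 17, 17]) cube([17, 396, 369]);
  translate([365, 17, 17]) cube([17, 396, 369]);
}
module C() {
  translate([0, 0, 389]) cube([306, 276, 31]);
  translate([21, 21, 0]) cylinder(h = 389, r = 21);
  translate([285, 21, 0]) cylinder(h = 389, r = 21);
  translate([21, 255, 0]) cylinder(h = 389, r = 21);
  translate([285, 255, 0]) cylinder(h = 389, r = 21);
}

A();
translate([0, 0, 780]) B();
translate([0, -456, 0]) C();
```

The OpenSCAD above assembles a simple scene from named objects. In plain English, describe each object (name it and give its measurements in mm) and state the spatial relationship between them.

A is a table: top 870 mm (x) × 743 mm (y), 50 mm thick, upper face at z = 780 mm, on four round legs of 46 mm diameter, each leg's bounding box inset 59 mm from the nearest pair of top edges, running from z = 0 to the bottom of the top.

B is an open storage box with external size 382×430×386 mm and wall thickness 17 mm (the base is also 17 mm thick). The base covers the whole footprint; the four walls stand on the base, with the y-facing walls full-width and the x-facing walls fitting between their inner faces.

C is a simple wooden stool: a rectangular seat 306 mm (x) by 276 mm (y), 31 mm thick, top face at z = 420 mm, on four round legs, each 42 mm in diameter. The legs rest on z = 0, each leg's axis is inset half a diameter from the nearest pair of seat edges (so the leg's bounding box is flush with the corner).

The open box is on top of the table. The stool is on the floor beside the table on its −y side.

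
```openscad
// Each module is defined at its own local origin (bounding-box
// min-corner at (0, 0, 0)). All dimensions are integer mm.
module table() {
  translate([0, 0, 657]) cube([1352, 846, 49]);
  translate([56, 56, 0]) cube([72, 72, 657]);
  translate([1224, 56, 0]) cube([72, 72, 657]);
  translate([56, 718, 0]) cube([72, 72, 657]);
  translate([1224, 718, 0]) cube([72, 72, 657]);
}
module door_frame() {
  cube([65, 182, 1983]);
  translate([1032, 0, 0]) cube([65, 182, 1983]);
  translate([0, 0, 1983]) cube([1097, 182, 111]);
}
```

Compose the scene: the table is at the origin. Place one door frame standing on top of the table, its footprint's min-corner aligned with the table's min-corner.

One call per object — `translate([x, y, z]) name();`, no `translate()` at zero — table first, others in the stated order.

table();
translate([0, 0, 706]) door_frame();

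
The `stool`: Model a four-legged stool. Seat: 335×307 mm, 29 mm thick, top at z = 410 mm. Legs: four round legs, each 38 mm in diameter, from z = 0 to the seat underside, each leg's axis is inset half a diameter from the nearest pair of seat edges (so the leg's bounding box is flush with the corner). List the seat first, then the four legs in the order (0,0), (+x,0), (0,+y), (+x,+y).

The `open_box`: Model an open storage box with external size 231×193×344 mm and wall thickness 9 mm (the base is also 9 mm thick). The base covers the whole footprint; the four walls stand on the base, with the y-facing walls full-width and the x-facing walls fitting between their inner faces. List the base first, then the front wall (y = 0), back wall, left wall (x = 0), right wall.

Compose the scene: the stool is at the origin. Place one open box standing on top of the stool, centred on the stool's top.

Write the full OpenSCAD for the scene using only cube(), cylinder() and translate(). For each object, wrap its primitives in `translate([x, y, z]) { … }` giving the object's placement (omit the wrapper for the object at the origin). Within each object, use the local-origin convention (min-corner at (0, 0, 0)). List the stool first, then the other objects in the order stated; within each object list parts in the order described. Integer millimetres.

translate([0, 0, 381]) cube([335, 307, 29]);
translate([19, 19, 0]) cylinder(h = 381, r = 19);
translate([316, 19, 0]) cylinder(h = 381, r = 19);
translate([19, 288, 0]) cylinder(h = 381, r = 19);
translate([316, 288, 0]) cylinder(h = 381, r = 19);
translate([52, 57, 410]) {
  cube([231, 193, 9]);
  translate([0, 0, 9]) cube([231, 9, 335]);
  translate([0, 184, 9]) cube([231, 9, 335]);
  translate([0, 9, 9]) cube([9, 175, 335]);
  translate([222, 9, 9]) cube([9, 175, 335]);
}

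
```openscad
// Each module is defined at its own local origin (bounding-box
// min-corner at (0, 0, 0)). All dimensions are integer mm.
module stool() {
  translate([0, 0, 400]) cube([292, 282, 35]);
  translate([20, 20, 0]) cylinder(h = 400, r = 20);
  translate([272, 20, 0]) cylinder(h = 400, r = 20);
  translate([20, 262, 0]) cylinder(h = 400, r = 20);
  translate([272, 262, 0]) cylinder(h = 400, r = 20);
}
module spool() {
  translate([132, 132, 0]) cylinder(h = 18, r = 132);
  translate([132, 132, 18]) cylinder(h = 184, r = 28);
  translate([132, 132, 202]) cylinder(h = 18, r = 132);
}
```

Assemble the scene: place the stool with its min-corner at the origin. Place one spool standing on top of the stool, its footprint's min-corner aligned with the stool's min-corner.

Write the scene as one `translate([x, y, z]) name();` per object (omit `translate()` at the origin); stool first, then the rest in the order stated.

stool();
translate([0, 0, 435]) spool();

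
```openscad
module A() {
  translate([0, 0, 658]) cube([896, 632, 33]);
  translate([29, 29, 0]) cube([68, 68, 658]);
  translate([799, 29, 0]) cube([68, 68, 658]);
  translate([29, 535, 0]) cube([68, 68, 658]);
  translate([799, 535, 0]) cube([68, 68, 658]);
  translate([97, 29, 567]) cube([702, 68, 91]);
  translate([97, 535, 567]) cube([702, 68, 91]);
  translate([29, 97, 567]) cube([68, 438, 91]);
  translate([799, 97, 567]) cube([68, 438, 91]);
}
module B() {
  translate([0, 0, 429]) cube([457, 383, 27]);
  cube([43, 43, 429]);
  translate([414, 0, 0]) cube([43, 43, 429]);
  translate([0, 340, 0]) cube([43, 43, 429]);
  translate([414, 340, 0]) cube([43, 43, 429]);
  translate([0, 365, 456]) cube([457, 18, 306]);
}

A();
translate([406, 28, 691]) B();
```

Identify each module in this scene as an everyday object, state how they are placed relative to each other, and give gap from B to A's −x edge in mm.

The chair's min-x is at 406; the table's min-x is 0; gap = 406 mm.

A is a table. B is a chair. The chair is on top of the table. The gap from the chair to the table's −x edge is 406 mm.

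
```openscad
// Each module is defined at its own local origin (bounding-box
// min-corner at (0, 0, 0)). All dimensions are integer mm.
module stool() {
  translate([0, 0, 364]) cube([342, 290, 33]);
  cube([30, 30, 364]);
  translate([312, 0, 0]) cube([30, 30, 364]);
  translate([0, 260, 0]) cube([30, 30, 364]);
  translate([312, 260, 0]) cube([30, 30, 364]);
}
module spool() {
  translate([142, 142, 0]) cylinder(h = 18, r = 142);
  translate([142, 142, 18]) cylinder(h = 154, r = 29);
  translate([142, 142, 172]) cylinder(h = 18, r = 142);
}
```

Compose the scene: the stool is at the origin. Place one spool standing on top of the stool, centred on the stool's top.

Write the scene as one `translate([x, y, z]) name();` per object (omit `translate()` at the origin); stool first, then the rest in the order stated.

stool();
translate([29, 3, 397]) spool();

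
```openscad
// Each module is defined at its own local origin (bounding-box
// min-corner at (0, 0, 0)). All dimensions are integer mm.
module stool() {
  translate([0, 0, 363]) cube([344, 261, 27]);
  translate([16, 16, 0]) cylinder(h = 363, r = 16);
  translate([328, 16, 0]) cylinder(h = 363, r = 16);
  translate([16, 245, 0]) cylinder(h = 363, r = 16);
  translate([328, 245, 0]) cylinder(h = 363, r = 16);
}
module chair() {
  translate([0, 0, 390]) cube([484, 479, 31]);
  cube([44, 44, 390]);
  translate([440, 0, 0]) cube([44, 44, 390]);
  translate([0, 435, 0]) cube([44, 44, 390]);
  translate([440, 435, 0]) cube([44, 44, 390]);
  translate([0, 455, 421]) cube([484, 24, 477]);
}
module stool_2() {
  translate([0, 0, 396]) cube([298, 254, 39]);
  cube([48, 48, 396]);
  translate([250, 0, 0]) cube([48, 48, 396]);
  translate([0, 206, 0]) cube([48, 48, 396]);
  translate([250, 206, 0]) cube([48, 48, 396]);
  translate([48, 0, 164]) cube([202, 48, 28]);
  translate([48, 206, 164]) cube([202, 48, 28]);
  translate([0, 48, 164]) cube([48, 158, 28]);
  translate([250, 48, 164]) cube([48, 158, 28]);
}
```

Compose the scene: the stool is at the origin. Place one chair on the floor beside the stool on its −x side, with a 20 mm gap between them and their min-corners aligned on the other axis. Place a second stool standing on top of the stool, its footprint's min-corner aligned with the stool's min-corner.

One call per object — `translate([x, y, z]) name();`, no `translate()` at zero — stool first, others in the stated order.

stool();
translate([-504, 0, 0]) chair();
translate([0, 0, 390]) stool_2();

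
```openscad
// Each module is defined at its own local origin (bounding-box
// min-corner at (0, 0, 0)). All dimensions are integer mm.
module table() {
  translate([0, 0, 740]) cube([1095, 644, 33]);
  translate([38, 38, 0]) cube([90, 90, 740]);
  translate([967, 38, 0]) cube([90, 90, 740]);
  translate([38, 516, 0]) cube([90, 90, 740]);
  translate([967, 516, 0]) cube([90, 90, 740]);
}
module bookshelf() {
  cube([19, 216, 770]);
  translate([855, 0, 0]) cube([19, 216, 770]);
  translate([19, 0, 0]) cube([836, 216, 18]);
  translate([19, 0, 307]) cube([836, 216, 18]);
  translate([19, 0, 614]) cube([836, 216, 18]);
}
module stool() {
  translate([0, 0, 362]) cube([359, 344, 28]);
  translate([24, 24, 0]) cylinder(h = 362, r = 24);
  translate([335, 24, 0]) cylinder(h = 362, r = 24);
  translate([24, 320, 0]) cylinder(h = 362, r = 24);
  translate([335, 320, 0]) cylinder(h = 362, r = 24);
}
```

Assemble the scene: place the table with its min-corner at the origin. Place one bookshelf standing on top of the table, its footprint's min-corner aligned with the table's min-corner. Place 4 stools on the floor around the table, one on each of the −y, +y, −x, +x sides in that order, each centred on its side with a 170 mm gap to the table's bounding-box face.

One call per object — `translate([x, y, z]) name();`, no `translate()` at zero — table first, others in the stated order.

table();
translate([0, 0, 773]) bookshelf();
translate([368, -514, 0]) stool();
translate([368, 814, 0]) stool();
translate([-529, 150, 0]) stool();
translate([1265, 150, 0]) stool();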